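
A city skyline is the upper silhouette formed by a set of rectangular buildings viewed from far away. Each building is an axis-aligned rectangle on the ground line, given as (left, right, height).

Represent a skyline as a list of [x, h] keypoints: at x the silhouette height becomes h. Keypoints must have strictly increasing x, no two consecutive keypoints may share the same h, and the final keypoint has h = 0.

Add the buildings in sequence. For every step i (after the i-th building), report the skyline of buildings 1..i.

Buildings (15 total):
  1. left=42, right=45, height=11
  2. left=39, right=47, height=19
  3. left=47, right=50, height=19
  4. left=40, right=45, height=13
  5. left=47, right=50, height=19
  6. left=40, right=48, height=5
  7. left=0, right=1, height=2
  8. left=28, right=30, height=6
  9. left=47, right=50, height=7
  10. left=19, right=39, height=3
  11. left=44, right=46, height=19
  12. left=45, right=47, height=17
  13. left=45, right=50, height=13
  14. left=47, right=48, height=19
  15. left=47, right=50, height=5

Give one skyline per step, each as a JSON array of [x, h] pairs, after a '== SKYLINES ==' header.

== SKYLINES ==
[[42,11],[45,0]]
[[39,19],[47,0]]
[[39,19],[50,0]]
[[39,19],[50,0]]
[[39,19],[50,0]]
[[39,19],[50,0]]
[[0,2],[1,0],[39,19],[50,0]]
[[0,2],[1,0],[28,6],[30,0],[39,19],[50,0]]
[[0,2],[1,0],[28,6],[30,0],[39,19],[50,0]]
[[0,2],[1,0],[19,3],[28,6],[30,3],[39,19],[50,0]]
[[0,2],[1,0],[19,3],[28,6],[30,3],[39,19],[50,0]]
[[0,2],[1,0],[19,3],[28,6],[30,3],[39,19],[50,0]]
[[0,2],[1,0],[19,3],[28,6],[30,3],[39,19],[50,0]]
[[0,2],[1,0],[19,3],[28,6],[30,3],[39,19],[50,0]]
[[0,2],[1,0],[19,3],[28,6],[30,3],[39,19],[50,0]]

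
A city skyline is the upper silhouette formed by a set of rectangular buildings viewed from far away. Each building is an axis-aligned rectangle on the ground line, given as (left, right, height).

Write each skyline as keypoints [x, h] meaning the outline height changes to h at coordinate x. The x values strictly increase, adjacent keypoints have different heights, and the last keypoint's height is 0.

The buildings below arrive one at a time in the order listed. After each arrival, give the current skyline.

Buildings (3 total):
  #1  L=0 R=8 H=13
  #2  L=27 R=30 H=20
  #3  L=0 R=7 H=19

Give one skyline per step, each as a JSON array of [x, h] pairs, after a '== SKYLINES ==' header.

== SKYLINES ==
[[0,13],[8,0]]
[[0,13],[8,0],[27,20],[30,0]]
[[0,19],[7,13],[8,0],[27,20],[30,0]]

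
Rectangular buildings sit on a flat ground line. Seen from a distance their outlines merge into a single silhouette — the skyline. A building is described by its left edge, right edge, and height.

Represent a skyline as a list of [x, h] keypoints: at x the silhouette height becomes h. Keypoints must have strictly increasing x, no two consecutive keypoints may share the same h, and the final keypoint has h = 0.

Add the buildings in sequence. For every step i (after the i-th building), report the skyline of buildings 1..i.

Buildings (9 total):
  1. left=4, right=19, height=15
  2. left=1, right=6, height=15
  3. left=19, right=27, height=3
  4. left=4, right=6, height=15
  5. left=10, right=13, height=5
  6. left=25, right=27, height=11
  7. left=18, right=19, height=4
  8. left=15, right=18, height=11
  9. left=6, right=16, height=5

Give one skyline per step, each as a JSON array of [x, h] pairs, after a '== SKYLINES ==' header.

== SKYLINES ==
[[4,15],[19,0]]
[[1,15],[19,0]]
[[1,15],[19,3],[27,0]]
[[1,15],[19,3],[27,0]]
[[1,15],[19,3],[27,0]]
[[1,15],[19,3],[25,11],[27,0]]
[[1,15],[19,3],[25,11],[27,0]]
[[1,15],[19,3],[25,11],[27,0]]
[[1,15],[19,3],[25,11],[27,0]]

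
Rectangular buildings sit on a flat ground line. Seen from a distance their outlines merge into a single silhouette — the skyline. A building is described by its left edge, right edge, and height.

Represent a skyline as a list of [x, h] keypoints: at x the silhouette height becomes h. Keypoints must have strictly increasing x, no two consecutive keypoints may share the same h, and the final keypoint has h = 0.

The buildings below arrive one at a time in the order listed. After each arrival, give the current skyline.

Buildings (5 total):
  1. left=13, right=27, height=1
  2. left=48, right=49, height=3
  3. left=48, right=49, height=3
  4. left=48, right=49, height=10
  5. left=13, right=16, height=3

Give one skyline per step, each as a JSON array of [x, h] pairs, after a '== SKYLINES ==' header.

== SKYLINES ==
[[13,1],[27,0]]
[[13,1],[27,0],[48,3],[49,0]]
[[13,1],[27,0],[48,3],[49,0]]
[[13,1],[27,0],[48,10],[49,0]]
[[13,3],[16,1],[27,0],[48,10],[49,0]]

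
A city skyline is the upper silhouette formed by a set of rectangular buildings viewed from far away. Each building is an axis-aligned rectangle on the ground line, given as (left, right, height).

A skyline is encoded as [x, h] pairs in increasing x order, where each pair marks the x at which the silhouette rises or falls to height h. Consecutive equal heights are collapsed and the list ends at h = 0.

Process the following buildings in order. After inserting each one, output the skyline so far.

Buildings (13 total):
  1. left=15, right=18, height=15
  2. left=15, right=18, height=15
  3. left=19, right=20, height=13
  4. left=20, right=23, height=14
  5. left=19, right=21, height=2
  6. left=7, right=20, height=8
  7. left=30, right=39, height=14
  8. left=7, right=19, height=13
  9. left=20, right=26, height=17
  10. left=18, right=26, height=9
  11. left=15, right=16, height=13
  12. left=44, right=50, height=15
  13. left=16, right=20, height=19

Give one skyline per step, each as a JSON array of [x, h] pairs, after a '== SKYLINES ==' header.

== SKYLINES ==
[[15,15],[18,0]]
[[15,15],[18,0]]
[[15,15],[18,0],[19,13],[20,0]]
[[15,15],[18,0],[19,13],[20,14],[23,0]]
[[15,15],[18,0],[19,13],[20,14],[23,0]]
[[7,8],[15,15],[18,8],[19,13],[20,14],[23,0]]
[[7,8],[15,15],[18,8],[19,13],[20,14],[23,0],[30,14],[39,0]]
[[7,13],[15,15],[18,13],[20,14],[23,0],[30,14],[39,0]]
[[7,13],[15,15],[18,13],[20,17],[26,0],[30,14],[39,0]]
[[7,13],[15,15],[18,13],[20,17],[26,0],[30,14],[39,0]]
[[7,13],[15,15],[18,13],[20,17],[26,0],[30,14],[39,0]]
[[7,13],[15,15],[18,13],[20,17],[26,0],[30,14],[39,0],[44,15],[50,0]]
[[7,13],[15,15],[16,19],[20,17],[26,0],[30,14],[39,0],[44,15],[50,0]]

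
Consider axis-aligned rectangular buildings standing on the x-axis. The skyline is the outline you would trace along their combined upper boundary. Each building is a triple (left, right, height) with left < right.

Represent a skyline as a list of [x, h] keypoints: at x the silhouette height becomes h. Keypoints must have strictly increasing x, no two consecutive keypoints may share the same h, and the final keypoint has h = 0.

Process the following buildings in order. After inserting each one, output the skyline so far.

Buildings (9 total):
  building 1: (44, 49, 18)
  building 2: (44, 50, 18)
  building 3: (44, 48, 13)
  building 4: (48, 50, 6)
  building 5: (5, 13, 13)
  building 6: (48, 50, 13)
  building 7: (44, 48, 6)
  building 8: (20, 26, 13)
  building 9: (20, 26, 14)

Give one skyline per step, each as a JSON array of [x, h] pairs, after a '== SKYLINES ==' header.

== SKYLINES ==
[[44,18],[49,0]]
[[44,18],[50,0]]
[[44,18],[50,0]]
[[44,18],[50,0]]
[[5,13],[13,0],[44,18],[50,0]]
[[5,13],[13,0],[44,18],[50,0]]
[[5,13],[13,0],[44,18],[50,0]]
[[5,13],[13,0],[20,13],[26,0],[44,18],[50,0]]
[[5,13],[13,0],[20,14],[26,0],[44,18],[50,0]]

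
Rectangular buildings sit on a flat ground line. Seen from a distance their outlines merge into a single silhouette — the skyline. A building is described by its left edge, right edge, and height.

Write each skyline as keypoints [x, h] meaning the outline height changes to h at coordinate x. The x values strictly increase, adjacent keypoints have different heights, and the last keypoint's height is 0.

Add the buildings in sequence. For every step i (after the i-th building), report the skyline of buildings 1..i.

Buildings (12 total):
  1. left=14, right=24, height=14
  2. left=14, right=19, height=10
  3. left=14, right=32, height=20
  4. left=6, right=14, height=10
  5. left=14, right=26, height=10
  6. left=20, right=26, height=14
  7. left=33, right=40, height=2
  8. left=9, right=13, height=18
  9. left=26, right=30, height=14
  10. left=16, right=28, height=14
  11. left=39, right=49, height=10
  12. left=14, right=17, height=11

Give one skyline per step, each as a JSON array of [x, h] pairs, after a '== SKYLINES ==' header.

== SKYLINES ==
[[14,14],[24,0]]
[[14,14],[24,0]]
[[14,20],[32,0]]
[[6,10],[14,20],[32,0]]
[[6,10],[14,20],[32,0]]
[[6,10],[14,20],[32,0]]
[[6,10],[14,20],[32,0],[33,2],[40,0]]
[[6,10],[9,18],[13,10],[14,20],[32,0],[33,2],[40,0]]
[[6,10],[9,18],[13,10],[14,20],[32,0],[33,2],[40,0]]
[[6,10],[9,18],[13,10],[14,20],[32,0],[33,2],[40,0]]
[[6,10],[9,18],[13,10],[14,20],[32,0],[33,2],[39,10],[49,0]]
[[6,10],[9,18],[13,10],[14,20],[32,0],[33,2],[39,10],[49,0]]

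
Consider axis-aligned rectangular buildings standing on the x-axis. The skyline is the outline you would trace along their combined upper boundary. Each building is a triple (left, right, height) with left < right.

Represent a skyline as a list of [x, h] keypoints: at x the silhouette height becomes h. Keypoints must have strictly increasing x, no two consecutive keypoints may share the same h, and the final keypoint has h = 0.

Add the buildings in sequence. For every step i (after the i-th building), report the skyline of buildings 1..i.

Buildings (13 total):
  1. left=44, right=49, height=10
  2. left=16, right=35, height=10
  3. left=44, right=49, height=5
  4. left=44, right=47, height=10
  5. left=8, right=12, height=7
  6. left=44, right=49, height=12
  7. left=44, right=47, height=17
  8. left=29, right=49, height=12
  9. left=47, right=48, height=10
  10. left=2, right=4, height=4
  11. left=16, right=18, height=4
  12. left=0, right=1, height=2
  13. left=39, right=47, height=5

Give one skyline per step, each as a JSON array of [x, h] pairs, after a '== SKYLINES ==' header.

== SKYLINES ==
[[44,10],[49,0]]
[[16,10],[35,0],[44,10],[49,0]]
[[16,10],[35,0],[44,10],[49,0]]
[[16,10],[35,0],[44,10],[49,0]]
[[8,7],[12,0],[16,10],[35,0],[44,10],[49,0]]
[[8,7],[12,0],[16,10],[35,0],[44,12],[49,0]]
[[8,7],[12,0],[16,10],[35,0],[44,17],[47,12],[49,0]]
[[8,7],[12,0],[16,10],[29,12],[44,17],[47,12],[49,0]]
[[8,7],[12,0],[16,10],[29,12],[44,17],[47,12],[49,0]]
[[2,4],[4,0],[8,7],[12,0],[16,10],[29,12],[44,17],[47,12],[49,0]]
[[2,4],[4,0],[8,7],[12,0],[16,10],[29,12],[44,17],[47,12],[49,0]]
[[0,2],[1,0],[2,4],[4,0],[8,7],[12,0],[16,10],[29,12],[44,17],[47,12],[49,0]]
[[0,2],[1,0],[2,4],[4,0],[8,7],[12,0],[16,10],[29,12],[44,17],[47,12],[49,0]]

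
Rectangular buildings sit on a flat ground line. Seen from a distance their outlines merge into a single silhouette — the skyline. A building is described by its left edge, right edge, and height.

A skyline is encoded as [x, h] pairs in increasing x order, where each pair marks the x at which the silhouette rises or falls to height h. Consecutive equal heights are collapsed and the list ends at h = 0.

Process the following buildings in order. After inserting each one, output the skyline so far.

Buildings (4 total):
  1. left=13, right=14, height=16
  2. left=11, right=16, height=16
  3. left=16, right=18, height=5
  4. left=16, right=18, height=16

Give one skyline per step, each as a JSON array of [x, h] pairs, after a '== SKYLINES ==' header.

== SKYLINES ==
[[13,16],[14,0]]
[[11,16],[16,0]]
[[11,16],[16,5],[18,0]]
[[11,16],[18,0]]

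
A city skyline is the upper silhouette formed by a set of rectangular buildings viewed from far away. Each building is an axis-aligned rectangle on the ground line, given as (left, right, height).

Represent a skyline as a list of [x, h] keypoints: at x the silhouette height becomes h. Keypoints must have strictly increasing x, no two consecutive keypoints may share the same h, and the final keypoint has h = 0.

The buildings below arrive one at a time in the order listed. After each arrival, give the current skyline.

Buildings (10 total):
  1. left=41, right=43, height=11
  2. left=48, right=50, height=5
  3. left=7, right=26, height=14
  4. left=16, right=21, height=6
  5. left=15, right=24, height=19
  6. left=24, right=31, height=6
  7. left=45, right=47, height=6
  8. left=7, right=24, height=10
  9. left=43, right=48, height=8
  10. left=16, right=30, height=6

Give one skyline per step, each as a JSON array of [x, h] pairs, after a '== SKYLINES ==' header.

== SKYLINES ==
[[41,11],[43,0]]
[[41,11],[43,0],[48,5],[50,0]]
[[7,14],[26,0],[41,11],[43,0],[48,5],[50,0]]
[[7,14],[26,0],[41,11],[43,0],[48,5],[50,0]]
[[7,14],[15,19],[24,14],[26,0],[41,11],[43,0],[48,5],[50,0]]
[[7,14],[15,19],[24,14],[26,6],[31,0],[41,11],[43,0],[48,5],[50,0]]
[[7,14],[15,19],[24,14],[26,6],[31,0],[41,11],[43,0],[45,6],[47,0],[48,5],[50,0]]
[[7,14],[15,19],[24,14],[26,6],[31,0],[41,11],[43,0],[45,6],[47,0],[48,5],[50,0]]
[[7,14],[15,19],[24,14],[26,6],[31,0],[41,11],[43,8],[48,5],[50,0]]
[[7,14],[15,19],[24,14],[26,6],[31,0],[41,11],[43,8],[48,5],[50,0]]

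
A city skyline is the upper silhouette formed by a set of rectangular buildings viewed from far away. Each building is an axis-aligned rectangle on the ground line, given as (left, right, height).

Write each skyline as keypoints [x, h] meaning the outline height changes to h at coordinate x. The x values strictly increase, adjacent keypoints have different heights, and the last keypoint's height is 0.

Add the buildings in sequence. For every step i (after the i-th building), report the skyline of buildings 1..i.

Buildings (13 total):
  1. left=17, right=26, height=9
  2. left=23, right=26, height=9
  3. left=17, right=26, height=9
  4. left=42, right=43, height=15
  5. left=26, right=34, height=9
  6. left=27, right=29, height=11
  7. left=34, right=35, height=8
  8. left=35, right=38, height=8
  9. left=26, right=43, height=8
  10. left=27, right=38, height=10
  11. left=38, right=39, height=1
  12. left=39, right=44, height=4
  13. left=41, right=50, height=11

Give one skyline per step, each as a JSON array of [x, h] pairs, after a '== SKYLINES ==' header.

== SKYLINES ==
[[17,9],[26,0]]
[[17,9],[26,0]]
[[17,9],[26,0]]
[[17,9],[26,0],[42,15],[43,0]]
[[17,9],[34,0],[42,15],[43,0]]
[[17,9],[27,11],[29,9],[34,0],[42,15],[43,0]]
[[17,9],[27,11],[29,9],[34,8],[35,0],[42,15],[43,0]]
[[17,9],[27,11],[29,9],[34,8],[38,0],[42,15],[43,0]]
[[17,9],[27,11],[29,9],[34,8],[42,15],[43,0]]
[[17,9],[27,11],[29,10],[38,8],[42,15],[43,0]]
[[17,9],[27,11],[29,10],[38,8],[42,15],[43,0]]
[[17,9],[27,11],[29,10],[38,8],[42,15],[43,4],[44,0]]
[[17,9],[27,11],[29,10],[38,8],[41,11],[42,15],[43,11],[50,0]]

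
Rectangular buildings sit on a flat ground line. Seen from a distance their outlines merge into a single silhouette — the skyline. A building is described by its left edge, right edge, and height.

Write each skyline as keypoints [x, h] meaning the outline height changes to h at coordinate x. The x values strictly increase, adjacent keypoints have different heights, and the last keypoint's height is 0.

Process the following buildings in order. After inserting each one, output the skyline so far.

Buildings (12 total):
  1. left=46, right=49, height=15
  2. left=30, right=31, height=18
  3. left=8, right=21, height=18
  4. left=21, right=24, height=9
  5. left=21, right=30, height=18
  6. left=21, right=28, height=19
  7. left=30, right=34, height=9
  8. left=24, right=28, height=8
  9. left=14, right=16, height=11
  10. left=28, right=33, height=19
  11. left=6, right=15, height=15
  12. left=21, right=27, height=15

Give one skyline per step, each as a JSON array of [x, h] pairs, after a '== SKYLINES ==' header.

== SKYLINES ==
[[46,15],[49,0]]
[[30,18],[31,0],[46,15],[49,0]]
[[8,18],[21,0],[30,18],[31,0],[46,15],[49,0]]
[[8,18],[21,9],[24,0],[30,18],[31,0],[46,15],[49,0]]
[[8,18],[31,0],[46,15],[49,0]]
[[8,18],[21,19],[28,18],[31,0],[46,15],[49,0]]
[[8,18],[21,19],[28,18],[31,9],[34,0],[46,15],[49,0]]
[[8,18],[21,19],[28,18],[31,9],[34,0],[46,15],[49,0]]
[[8,18],[21,19],[28,18],[31,9],[34,0],[46,15],[49,0]]
[[8,18],[21,19],[33,9],[34,0],[46,15],[49,0]]
[[6,15],[8,18],[21,19],[33,9],[34,0],[46,15],[49,0]]
[[6,15],[8,18],[21,19],[33,9],[34,0],[46,15],[49,0]]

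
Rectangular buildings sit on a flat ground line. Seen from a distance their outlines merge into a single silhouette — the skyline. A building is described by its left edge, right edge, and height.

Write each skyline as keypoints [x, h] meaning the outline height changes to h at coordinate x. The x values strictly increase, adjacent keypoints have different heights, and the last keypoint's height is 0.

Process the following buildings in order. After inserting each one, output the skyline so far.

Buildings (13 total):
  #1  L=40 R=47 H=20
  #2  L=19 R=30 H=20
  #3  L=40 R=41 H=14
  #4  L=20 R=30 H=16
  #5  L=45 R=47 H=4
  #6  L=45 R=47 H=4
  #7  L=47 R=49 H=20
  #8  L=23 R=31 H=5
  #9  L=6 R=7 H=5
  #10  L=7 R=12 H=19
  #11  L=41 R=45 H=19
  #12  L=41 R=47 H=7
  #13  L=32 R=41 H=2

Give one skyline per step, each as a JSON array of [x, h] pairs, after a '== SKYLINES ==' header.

== SKYLINES ==
[[40,20],[47,0]]
[[19,20],[30,0],[40,20],[47,0]]
[[19,20],[30,0],[40,20],[47,0]]
[[19,20],[30,0],[40,20],[47,0]]
[[19,20],[30,0],[40,20],[47,0]]
[[19,20],[30,0],[40,20],[47,0]]
[[19,20],[30,0],[40,20],[49,0]]
[[19,20],[30,5],[31,0],[40,20],[49,0]]
[[6,5],[7,0],[19,20],[30,5],[31,0],[40,20],[49,0]]
[[6,5],[7,19],[12,0],[19,20],[30,5],[31,0],[40,20],[49,0]]
[[6,5],[7,19],[12,0],[19,20],[30,5],[31,0],[40,20],[49,0]]
[[6,5],[7,19],[12,0],[19,20],[30,5],[31,0],[40,20],[49,0]]
[[6,5],[7,19],[12,0],[19,20],[30,5],[31,0],[32,2],[40,20],[49,0]]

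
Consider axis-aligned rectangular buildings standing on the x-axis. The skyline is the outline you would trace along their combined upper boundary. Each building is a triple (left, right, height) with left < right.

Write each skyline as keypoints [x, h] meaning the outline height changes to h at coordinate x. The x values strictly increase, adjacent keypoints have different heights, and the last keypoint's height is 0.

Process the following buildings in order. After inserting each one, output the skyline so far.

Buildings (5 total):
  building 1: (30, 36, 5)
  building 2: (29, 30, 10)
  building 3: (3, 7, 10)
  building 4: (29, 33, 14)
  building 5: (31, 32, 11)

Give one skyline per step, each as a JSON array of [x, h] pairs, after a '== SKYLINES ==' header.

== SKYLINES ==
[[30,5],[36,0]]
[[29,10],[30,5],[36,0]]
[[3,10],[7,0],[29,10],[30,5],[36,0]]
[[3,10],[7,0],[29,14],[33,5],[36,0]]
[[3,10],[7,0],[29,14],[33,5],[36,0]]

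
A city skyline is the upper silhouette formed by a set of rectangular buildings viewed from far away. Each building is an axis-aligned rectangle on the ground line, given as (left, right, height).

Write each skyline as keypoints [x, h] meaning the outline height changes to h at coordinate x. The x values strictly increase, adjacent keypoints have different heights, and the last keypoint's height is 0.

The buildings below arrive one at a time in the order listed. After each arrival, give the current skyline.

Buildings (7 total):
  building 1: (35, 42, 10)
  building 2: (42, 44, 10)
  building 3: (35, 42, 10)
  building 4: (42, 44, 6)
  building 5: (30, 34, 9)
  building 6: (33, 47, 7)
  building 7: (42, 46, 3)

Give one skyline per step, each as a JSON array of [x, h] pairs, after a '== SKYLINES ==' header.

== SKYLINES ==
[[35,10],[42,0]]
[[35,10],[44,0]]
[[35,10],[44,0]]
[[35,10],[44,0]]
[[30,9],[34,0],[35,10],[44,0]]
[[30,9],[34,7],[35,10],[44,7],[47,0]]
[[30,9],[34,7],[35,10],[44,7],[47,0]]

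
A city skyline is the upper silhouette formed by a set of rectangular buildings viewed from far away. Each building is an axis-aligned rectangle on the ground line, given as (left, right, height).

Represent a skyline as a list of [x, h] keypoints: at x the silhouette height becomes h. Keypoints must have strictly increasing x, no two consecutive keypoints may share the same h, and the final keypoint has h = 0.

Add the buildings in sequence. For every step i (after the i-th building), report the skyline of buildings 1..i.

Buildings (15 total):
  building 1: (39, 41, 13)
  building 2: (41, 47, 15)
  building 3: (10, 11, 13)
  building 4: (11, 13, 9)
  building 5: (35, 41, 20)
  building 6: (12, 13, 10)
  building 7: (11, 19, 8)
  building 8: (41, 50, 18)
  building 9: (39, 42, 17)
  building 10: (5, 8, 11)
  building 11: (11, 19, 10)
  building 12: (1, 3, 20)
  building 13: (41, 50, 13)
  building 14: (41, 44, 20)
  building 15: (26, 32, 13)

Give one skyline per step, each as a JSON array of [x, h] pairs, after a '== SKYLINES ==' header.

== SKYLINES ==
[[39,13],[41,0]]
[[39,13],[41,15],[47,0]]
[[10,13],[11,0],[39,13],[41,15],[47,0]]
[[10,13],[11,9],[13,0],[39,13],[41,15],[47,0]]
[[10,13],[11,9],[13,0],[35,20],[41,15],[47,0]]
[[10,13],[11,9],[12,10],[13,0],[35,20],[41,15],[47,0]]
[[10,13],[11,9],[12,10],[13,8],[19,0],[35,20],[41,15],[47,0]]
[[10,13],[11,9],[12,10],[13,8],[19,0],[35,20],[41,18],[50,0]]
[[10,13],[11,9],[12,10],[13,8],[19,0],[35,20],[41,18],[50,0]]
[[5,11],[8,0],[10,13],[11,9],[12,10],[13,8],[19,0],[35,20],[41,18],[50,0]]
[[5,11],[8,0],[10,13],[11,10],[19,0],[35,20],[41,18],[50,0]]
[[1,20],[3,0],[5,11],[8,0],[10,13],[11,10],[19,0],[35,20],[41,18],[50,0]]
[[1,20],[3,0],[5,11],[8,0],[10,13],[11,10],[19,0],[35,20],[41,18],[50,0]]
[[1,20],[3,0],[5,11],[8,0],[10,13],[11,10],[19,0],[35,20],[44,18],[50,0]]
[[1,20],[3,0],[5,11],[8,0],[10,13],[11,10],[19,0],[26,13],[32,0],[35,20],[44,18],[50,0]]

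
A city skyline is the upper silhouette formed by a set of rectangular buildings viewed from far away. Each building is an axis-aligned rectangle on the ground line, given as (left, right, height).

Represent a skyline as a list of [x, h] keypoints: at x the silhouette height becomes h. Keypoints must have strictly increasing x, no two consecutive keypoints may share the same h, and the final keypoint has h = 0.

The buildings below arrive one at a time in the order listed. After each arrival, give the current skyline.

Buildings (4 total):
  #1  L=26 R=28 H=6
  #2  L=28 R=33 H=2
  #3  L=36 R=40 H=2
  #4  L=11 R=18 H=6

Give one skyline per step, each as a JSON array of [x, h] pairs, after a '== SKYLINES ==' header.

== SKYLINES ==
[[26,6],[28,0]]
[[26,6],[28,2],[33,0]]
[[26,6],[28,2],[33,0],[36,2],[40,0]]
[[11,6],[18,0],[26,6],[28,2],[33,0],[36,2],[40,0]]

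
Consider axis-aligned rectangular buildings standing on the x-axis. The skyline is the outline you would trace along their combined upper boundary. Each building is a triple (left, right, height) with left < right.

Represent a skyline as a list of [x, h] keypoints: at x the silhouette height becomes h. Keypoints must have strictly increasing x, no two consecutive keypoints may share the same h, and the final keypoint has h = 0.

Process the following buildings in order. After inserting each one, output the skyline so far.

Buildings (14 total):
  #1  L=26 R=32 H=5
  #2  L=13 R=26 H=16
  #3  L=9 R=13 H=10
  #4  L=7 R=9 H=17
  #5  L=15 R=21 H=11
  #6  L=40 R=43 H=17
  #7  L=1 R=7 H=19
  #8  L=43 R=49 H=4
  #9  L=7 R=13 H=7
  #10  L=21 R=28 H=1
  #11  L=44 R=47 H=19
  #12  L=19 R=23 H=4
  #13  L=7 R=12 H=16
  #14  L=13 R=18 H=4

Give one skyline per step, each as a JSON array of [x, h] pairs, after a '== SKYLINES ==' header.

== SKYLINES ==
[[26,5],[32,0]]
[[13,16],[26,5],[32,0]]
[[9,10],[13,16],[26,5],[32,0]]
[[7,17],[9,10],[13,16],[26,5],[32,0]]
[[7,17],[9,10],[13,16],[26,5],[32,0]]
[[7,17],[9,10],[13,16],[26,5],[32,0],[40,17],[43,0]]
[[1,19],[7,17],[9,10],[13,16],[26,5],[32,0],[40,17],[43,0]]
[[1,19],[7,17],[9,10],[13,16],[26,5],[32,0],[40,17],[43,4],[49,0]]
[[1,19],[7,17],[9,10],[13,16],[26,5],[32,0],[40,17],[43,4],[49,0]]
[[1,19],[7,17],[9,10],[13,16],[26,5],[32,0],[40,17],[43,4],[49,0]]
[[1,19],[7,17],[9,10],[13,16],[26,5],[32,0],[40,17],[43,4],[44,19],[47,4],[49,0]]
[[1,19],[7,17],[9,10],[13,16],[26,5],[32,0],[40,17],[43,4],[44,19],[47,4],[49,0]]
[[1,19],[7,17],[9,16],[12,10],[13,16],[26,5],[32,0],[40,17],[43,4],[44,19],[47,4],[49,0]]
[[1,19],[7,17],[9,16],[12,10],[13,16],[26,5],[32,0],[40,17],[43,4],[44,19],[47,4],[49,0]]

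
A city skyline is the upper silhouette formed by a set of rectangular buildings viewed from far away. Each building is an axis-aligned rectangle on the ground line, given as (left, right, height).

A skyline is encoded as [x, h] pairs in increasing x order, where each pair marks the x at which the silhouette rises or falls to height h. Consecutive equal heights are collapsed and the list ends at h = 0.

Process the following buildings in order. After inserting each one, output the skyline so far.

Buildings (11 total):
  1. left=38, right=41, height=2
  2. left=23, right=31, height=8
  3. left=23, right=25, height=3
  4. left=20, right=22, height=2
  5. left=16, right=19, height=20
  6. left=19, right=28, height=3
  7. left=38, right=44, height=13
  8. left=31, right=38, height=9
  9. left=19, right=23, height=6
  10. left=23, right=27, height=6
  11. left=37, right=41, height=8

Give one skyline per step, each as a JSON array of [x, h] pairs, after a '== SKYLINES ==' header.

== SKYLINES ==
[[38,2],[41,0]]
[[23,8],[31,0],[38,2],[41,0]]
[[23,8],[31,0],[38,2],[41,0]]
[[20,2],[22,0],[23,8],[31,0],[38,2],[41,0]]
[[16,20],[19,0],[20,2],[22,0],[23,8],[31,0],[38,2],[41,0]]
[[16,20],[19,3],[23,8],[31,0],[38,2],[41,0]]
[[16,20],[19,3],[23,8],[31,0],[38,13],[44,0]]
[[16,20],[19,3],[23,8],[31,9],[38,13],[44,0]]
[[16,20],[19,6],[23,8],[31,9],[38,13],[44,0]]
[[16,20],[19,6],[23,8],[31,9],[38,13],[44,0]]
[[16,20],[19,6],[23,8],[31,9],[38,13],[44,0]]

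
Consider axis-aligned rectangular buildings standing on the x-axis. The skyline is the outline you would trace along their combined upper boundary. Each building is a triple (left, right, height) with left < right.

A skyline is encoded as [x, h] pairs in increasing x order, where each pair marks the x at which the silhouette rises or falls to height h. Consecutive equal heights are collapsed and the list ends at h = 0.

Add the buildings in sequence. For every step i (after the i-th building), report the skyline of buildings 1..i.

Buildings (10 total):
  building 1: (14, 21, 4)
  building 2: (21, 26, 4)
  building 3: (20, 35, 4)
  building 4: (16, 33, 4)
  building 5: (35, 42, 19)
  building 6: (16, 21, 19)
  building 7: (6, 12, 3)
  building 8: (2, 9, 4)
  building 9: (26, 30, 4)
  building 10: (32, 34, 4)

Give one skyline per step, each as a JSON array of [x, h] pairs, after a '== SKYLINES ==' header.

== SKYLINES ==
[[14,4],[21,0]]
[[14,4],[26,0]]
[[14,4],[35,0]]
[[14,4],[35,0]]
[[14,4],[35,19],[42,0]]
[[14,4],[16,19],[21,4],[35,19],[42,0]]
[[6,3],[12,0],[14,4],[16,19],[21,4],[35,19],[42,0]]
[[2,4],[9,3],[12,0],[14,4],[16,19],[21,4],[35,19],[42,0]]
[[2,4],[9,3],[12,0],[14,4],[16,19],[21,4],[35,19],[42,0]]
[[2,4],[9,3],[12,0],[14,4],[16,19],[21,4],[35,19],[42,0]]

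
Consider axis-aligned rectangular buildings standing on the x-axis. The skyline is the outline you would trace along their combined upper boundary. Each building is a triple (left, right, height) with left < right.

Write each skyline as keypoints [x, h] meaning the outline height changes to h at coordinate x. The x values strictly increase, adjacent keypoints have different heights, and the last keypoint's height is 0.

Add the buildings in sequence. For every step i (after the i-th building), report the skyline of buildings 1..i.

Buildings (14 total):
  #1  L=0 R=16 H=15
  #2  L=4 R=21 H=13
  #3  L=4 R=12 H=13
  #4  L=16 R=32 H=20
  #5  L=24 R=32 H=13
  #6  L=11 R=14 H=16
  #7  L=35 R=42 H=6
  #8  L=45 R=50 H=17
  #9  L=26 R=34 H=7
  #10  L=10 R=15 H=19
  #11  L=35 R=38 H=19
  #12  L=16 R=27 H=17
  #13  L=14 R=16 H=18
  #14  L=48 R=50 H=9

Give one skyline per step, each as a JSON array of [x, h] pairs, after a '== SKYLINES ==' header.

== SKYLINES ==
[[0,15],[16,0]]
[[0,15],[16,13],[21,0]]
[[0,15],[16,13],[21,0]]
[[0,15],[16,20],[32,0]]
[[0,15],[16,20],[32,0]]
[[0,15],[11,16],[14,15],[16,20],[32,0]]
[[0,15],[11,16],[14,15],[16,20],[32,0],[35,6],[42,0]]
[[0,15],[11,16],[14,15],[16,20],[32,0],[35,6],[42,0],[45,17],[50,0]]
[[0,15],[11,16],[14,15],[16,20],[32,7],[34,0],[35,6],[42,0],[45,17],[50,0]]
[[0,15],[10,19],[15,15],[16,20],[32,7],[34,0],[35,6],[42,0],[45,17],[50,0]]
[[0,15],[10,19],[15,15],[16,20],[32,7],[34,0],[35,19],[38,6],[42,0],[45,17],[50,0]]
[[0,15],[10,19],[15,15],[16,20],[32,7],[34,0],[35,19],[38,6],[42,0],[45,17],[50,0]]
[[0,15],[10,19],[15,18],[16,20],[32,7],[34,0],[35,19],[38,6],[42,0],[45,17],[50,0]]
[[0,15],[10,19],[15,18],[16,20],[32,7],[34,0],[35,19],[38,6],[42,0],[45,17],[50,0]]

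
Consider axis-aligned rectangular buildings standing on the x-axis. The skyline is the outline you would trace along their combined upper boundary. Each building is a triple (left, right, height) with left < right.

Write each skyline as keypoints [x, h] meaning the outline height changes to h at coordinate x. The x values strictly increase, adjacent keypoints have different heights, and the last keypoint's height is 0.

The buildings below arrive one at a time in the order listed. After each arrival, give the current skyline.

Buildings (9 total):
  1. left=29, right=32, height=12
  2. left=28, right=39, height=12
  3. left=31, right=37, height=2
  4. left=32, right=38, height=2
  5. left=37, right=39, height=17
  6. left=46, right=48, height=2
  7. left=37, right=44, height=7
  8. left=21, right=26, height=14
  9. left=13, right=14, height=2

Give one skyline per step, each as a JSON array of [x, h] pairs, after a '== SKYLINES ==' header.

== SKYLINES ==
[[29,12],[32,0]]
[[28,12],[39,0]]
[[28,12],[39,0]]
[[28,12],[39,0]]
[[28,12],[37,17],[39,0]]
[[28,12],[37,17],[39,0],[46,2],[48,0]]
[[28,12],[37,17],[39,7],[44,0],[46,2],[48,0]]
[[21,14],[26,0],[28,12],[37,17],[39,7],[44,0],[46,2],[48,0]]
[[13,2],[14,0],[21,14],[26,0],[28,12],[37,17],[39,7],[44,0],[46,2],[48,0]]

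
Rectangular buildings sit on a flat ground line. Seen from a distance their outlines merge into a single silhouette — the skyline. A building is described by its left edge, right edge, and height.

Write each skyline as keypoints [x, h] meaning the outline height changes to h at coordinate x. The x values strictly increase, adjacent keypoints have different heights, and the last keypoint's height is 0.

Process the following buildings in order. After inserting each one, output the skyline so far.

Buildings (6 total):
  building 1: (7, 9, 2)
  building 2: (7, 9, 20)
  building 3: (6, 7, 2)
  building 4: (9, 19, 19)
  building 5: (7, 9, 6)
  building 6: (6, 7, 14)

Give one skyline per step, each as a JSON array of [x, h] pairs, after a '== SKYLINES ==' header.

== SKYLINES ==
[[7,2],[9,0]]
[[7,20],[9,0]]
[[6,2],[7,20],[9,0]]
[[6,2],[7,20],[9,19],[19,0]]
[[6,2],[7,20],[9,19],[19,0]]
[[6,14],[7,20],[9,19],[19,0]]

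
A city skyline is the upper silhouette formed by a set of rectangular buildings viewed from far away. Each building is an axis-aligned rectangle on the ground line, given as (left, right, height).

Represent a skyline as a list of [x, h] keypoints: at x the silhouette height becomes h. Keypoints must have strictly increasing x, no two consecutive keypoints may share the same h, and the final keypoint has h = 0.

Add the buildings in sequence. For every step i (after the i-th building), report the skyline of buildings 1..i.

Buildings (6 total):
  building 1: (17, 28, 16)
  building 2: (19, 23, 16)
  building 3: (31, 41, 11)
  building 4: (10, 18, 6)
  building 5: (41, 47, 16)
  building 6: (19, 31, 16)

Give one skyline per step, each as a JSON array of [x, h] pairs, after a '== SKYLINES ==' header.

== SKYLINES ==
[[17,16],[28,0]]
[[17,16],[28,0]]
[[17,16],[28,0],[31,11],[41,0]]
[[10,6],[17,16],[28,0],[31,11],[41,0]]
[[10,6],[17,16],[28,0],[31,11],[41,16],[47,0]]
[[10,6],[17,16],[31,11],[41,16],[47,0]]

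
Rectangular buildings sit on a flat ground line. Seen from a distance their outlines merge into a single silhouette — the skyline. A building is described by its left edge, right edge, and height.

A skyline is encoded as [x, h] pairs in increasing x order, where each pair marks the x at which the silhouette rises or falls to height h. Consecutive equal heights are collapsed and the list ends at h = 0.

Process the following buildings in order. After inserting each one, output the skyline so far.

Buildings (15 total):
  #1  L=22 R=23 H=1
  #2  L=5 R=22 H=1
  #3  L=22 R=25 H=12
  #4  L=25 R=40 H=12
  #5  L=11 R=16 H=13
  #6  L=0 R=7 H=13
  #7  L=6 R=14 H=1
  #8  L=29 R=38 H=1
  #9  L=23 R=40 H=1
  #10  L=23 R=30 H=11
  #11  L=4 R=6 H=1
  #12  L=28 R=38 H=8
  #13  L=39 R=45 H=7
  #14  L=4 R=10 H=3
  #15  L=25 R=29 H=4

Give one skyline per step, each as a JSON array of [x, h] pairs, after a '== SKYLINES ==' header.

== SKYLINES ==
[[22,1],[23,0]]
[[5,1],[23,0]]
[[5,1],[22,12],[25,0]]
[[5,1],[22,12],[40,0]]
[[5,1],[11,13],[16,1],[22,12],[40,0]]
[[0,13],[7,1],[11,13],[16,1],[22,12],[40,0]]
[[0,13],[7,1],[11,13],[16,1],[22,12],[40,0]]
[[0,13],[7,1],[11,13],[16,1],[22,12],[40,0]]
[[0,13],[7,1],[11,13],[16,1],[22,12],[40,0]]
[[0,13],[7,1],[11,13],[16,1],[22,12],[40,0]]
[[0,13],[7,1],[11,13],[16,1],[22,12],[40,0]]
[[0,13],[7,1],[11,13],[16,1],[22,12],[40,0]]
[[0,13],[7,1],[11,13],[16,1],[22,12],[40,7],[45,0]]
[[0,13],[7,3],[10,1],[11,13],[16,1],[22,12],[40,7],[45,0]]
[[0,13],[7,3],[10,1],[11,13],[16,1],[22,12],[40,7],[45,0]]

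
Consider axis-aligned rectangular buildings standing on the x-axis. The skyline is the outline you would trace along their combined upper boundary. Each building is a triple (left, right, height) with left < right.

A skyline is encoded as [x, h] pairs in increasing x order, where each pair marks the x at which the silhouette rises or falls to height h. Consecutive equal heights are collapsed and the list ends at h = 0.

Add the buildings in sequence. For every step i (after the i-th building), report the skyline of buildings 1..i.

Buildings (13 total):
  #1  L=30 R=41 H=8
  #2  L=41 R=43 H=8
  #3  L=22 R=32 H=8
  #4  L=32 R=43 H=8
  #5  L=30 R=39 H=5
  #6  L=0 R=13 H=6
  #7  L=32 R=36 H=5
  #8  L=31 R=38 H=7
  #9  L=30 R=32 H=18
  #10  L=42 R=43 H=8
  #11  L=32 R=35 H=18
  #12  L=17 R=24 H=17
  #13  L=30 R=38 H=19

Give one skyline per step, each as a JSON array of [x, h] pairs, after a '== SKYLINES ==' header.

== SKYLINES ==
[[30,8],[41,0]]
[[30,8],[43,0]]
[[22,8],[43,0]]
[[22,8],[43,0]]
[[22,8],[43,0]]
[[0,6],[13,0],[22,8],[43,0]]
[[0,6],[13,0],[22,8],[43,0]]
[[0,6],[13,0],[22,8],[43,0]]
[[0,6],[13,0],[22,8],[30,18],[32,8],[43,0]]
[[0,6],[13,0],[22,8],[30,18],[32,8],[43,0]]
[[0,6],[13,0],[22,8],[30,18],[35,8],[43,0]]
[[0,6],[13,0],[17,17],[24,8],[30,18],[35,8],[43,0]]
[[0,6],[13,0],[17,17],[24,8],[30,19],[38,8],[43,0]]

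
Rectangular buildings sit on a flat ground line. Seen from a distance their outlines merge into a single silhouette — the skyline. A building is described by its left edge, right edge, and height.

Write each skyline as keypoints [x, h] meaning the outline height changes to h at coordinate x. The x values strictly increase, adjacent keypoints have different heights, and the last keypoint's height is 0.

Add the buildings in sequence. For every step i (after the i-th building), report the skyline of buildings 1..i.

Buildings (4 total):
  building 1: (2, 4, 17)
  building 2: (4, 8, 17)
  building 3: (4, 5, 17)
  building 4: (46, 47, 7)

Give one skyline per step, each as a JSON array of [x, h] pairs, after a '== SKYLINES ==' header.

== SKYLINES ==
[[2,17],[4,0]]
[[2,17],[8,0]]
[[2,17],[8,0]]
[[2,17],[8,0],[46,7],[47,0]]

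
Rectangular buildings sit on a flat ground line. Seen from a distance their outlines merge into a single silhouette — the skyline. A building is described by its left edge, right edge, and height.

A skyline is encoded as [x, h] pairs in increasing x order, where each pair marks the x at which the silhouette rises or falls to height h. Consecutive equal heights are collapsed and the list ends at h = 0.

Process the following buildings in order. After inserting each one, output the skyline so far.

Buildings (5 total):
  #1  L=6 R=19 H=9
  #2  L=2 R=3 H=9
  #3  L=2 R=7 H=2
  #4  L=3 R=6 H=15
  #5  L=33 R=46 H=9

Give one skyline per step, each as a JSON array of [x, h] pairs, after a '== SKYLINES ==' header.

== SKYLINES ==
[[6,9],[19,0]]
[[2,9],[3,0],[6,9],[19,0]]
[[2,9],[3,2],[6,9],[19,0]]
[[2,9],[3,15],[6,9],[19,0]]
[[2,9],[3,15],[6,9],[19,0],[33,9],[46,0]]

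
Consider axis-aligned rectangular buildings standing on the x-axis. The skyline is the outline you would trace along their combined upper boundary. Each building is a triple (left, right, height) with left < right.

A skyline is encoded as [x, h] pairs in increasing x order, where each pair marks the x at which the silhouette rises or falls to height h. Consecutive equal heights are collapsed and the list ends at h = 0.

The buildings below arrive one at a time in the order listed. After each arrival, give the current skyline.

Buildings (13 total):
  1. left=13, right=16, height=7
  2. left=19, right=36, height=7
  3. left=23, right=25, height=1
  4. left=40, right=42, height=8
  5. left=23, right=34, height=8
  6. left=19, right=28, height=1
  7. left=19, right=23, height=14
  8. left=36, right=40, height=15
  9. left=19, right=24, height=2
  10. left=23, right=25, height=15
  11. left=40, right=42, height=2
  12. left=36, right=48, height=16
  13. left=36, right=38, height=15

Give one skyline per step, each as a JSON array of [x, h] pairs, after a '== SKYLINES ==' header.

== SKYLINES ==
[[13,7],[16,0]]
[[13,7],[16,0],[19,7],[36,0]]
[[13,7],[16,0],[19,7],[36,0]]
[[13,7],[16,0],[19,7],[36,0],[40,8],[42,0]]
[[13,7],[16,0],[19,7],[23,8],[34,7],[36,0],[40,8],[42,0]]
[[13,7],[16,0],[19,7],[23,8],[34,7],[36,0],[40,8],[42,0]]
[[13,7],[16,0],[19,14],[23,8],[34,7],[36,0],[40,8],[42,0]]
[[13,7],[16,0],[19,14],[23,8],[34,7],[36,15],[40,8],[42,0]]
[[13,7],[16,0],[19,14],[23,8],[34,7],[36,15],[40,8],[42,0]]
[[13,7],[16,0],[19,14],[23,15],[25,8],[34,7],[36,15],[40,8],[42,0]]
[[13,7],[16,0],[19,14],[23,15],[25,8],[34,7],[36,15],[40,8],[42,0]]
[[13,7],[16,0],[19,14],[23,15],[25,8],[34,7],[36,16],[48,0]]
[[13,7],[16,0],[19,14],[23,15],[25,8],[34,7],[36,16],[48,0]]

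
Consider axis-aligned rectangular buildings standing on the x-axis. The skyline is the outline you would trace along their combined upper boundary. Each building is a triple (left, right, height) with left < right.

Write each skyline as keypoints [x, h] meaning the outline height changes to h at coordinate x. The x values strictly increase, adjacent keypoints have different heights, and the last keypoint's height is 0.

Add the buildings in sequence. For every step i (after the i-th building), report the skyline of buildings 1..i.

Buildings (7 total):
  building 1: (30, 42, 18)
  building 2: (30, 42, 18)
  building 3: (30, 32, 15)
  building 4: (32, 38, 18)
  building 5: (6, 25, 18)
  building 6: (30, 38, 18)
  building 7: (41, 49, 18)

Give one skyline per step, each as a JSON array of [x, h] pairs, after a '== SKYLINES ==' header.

== SKYLINES ==
[[30,18],[42,0]]
[[30,18],[42,0]]
[[30,18],[42,0]]
[[30,18],[42,0]]
[[6,18],[25,0],[30,18],[42,0]]
[[6,18],[25,0],[30,18],[42,0]]
[[6,18],[25,0],[30,18],[49,0]]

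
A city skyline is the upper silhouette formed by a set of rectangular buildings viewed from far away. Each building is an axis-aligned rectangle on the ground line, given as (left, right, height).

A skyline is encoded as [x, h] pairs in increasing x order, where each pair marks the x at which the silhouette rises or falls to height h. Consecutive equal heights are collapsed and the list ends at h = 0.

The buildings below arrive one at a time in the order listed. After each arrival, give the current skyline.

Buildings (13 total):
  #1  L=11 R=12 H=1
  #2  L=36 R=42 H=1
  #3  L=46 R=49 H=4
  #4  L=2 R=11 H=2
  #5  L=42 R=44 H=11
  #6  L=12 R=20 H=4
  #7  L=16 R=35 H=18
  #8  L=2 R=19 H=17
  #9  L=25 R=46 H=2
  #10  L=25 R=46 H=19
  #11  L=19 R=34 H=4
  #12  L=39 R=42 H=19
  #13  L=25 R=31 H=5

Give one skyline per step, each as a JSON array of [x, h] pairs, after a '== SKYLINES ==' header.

== SKYLINES ==
[[11,1],[12,0]]
[[11,1],[12,0],[36,1],[42,0]]
[[11,1],[12,0],[36,1],[42,0],[46,4],[49,0]]
[[2,2],[11,1],[12,0],[36,1],[42,0],[46,4],[49,0]]
[[2,2],[11,1],[12,0],[36,1],[42,11],[44,0],[46,4],[49,0]]
[[2,2],[11,1],[12,4],[20,0],[36,1],[42,11],[44,0],[46,4],[49,0]]
[[2,2],[11,1],[12,4],[16,18],[35,0],[36,1],[42,11],[44,0],[46,4],[49,0]]
[[2,17],[16,18],[35,0],[36,1],[42,11],[44,0],[46,4],[49,0]]
[[2,17],[16,18],[35,2],[42,11],[44,2],[46,4],[49,0]]
[[2,17],[16,18],[25,19],[46,4],[49,0]]
[[2,17],[16,18],[25,19],[46,4],[49,0]]
[[2,17],[16,18],[25,19],[46,4],[49,0]]
[[2,17],[16,18],[25,19],[46,4],[49,0]]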